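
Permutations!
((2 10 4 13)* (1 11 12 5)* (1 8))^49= ((1 11 12 5 8)(2 10 4 13))^49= (1 8 5 12 11)(2 10 4 13)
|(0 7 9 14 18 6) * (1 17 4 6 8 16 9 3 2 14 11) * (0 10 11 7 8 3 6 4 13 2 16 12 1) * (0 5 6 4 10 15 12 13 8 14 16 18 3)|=60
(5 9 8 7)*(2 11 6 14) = [0, 1, 11, 3, 4, 9, 14, 5, 7, 8, 10, 6, 12, 13, 2] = (2 11 6 14)(5 9 8 7)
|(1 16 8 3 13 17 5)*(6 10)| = 14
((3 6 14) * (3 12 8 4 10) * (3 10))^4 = ((3 6 14 12 8 4))^4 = (3 8 14)(4 12 6)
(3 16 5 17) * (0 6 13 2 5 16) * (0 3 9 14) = (0 6 13 2 5 17 9 14) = [6, 1, 5, 3, 4, 17, 13, 7, 8, 14, 10, 11, 12, 2, 0, 15, 16, 9]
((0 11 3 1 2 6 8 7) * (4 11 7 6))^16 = (1 2 4 11 3)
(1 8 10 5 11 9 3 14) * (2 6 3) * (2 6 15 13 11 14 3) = (1 8 10 5 14)(2 15 13 11 9 6) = [0, 8, 15, 3, 4, 14, 2, 7, 10, 6, 5, 9, 12, 11, 1, 13]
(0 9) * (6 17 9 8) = (0 8 6 17 9) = [8, 1, 2, 3, 4, 5, 17, 7, 6, 0, 10, 11, 12, 13, 14, 15, 16, 9]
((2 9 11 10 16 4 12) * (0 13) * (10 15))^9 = ((0 13)(2 9 11 15 10 16 4 12))^9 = (0 13)(2 9 11 15 10 16 4 12)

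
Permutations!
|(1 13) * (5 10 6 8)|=4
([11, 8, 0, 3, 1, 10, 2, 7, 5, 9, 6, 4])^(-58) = (0 5 11 10 4 6 1 2 8)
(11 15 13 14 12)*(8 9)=(8 9)(11 15 13 14 12)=[0, 1, 2, 3, 4, 5, 6, 7, 9, 8, 10, 15, 11, 14, 12, 13]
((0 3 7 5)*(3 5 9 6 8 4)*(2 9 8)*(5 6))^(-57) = ((0 6 2 9 5)(3 7 8 4))^(-57) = (0 9 6 5 2)(3 4 8 7)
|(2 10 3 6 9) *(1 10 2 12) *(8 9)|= |(1 10 3 6 8 9 12)|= 7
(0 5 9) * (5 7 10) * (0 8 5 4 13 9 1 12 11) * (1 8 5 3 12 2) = (0 7 10 4 13 9 5 8 3 12 11)(1 2) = [7, 2, 1, 12, 13, 8, 6, 10, 3, 5, 4, 0, 11, 9]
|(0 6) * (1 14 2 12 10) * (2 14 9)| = |(14)(0 6)(1 9 2 12 10)| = 10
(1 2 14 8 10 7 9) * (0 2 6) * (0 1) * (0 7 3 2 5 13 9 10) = (0 5 13 9 7 10 3 2 14 8)(1 6) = [5, 6, 14, 2, 4, 13, 1, 10, 0, 7, 3, 11, 12, 9, 8]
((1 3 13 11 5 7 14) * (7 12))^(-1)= (1 14 7 12 5 11 13 3)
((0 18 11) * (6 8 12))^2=(0 11 18)(6 12 8)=((0 18 11)(6 8 12))^2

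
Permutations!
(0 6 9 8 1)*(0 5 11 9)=[6, 5, 2, 3, 4, 11, 0, 7, 1, 8, 10, 9]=(0 6)(1 5 11 9 8)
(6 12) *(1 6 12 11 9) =[0, 6, 2, 3, 4, 5, 11, 7, 8, 1, 10, 9, 12] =(12)(1 6 11 9)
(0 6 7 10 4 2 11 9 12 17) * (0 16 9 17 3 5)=[6, 1, 11, 5, 2, 0, 7, 10, 8, 12, 4, 17, 3, 13, 14, 15, 9, 16]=(0 6 7 10 4 2 11 17 16 9 12 3 5)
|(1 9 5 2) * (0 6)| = |(0 6)(1 9 5 2)| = 4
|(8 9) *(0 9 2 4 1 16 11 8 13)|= 6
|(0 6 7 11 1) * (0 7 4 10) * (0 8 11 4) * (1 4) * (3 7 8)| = 14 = |(0 6)(1 8 11 4 10 3 7)|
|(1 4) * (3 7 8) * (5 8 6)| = 10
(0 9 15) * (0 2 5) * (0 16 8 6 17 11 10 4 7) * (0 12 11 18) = (0 9 15 2 5 16 8 6 17 18)(4 7 12 11 10) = [9, 1, 5, 3, 7, 16, 17, 12, 6, 15, 4, 10, 11, 13, 14, 2, 8, 18, 0]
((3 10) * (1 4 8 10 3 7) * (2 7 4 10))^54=((1 10 4 8 2 7))^54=(10)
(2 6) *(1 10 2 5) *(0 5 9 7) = (0 5 1 10 2 6 9 7) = [5, 10, 6, 3, 4, 1, 9, 0, 8, 7, 2]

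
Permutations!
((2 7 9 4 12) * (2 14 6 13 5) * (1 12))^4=(1 13 9 14 2)(4 6 7 12 5)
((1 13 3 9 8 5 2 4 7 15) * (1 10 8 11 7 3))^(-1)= (1 13)(2 5 8 10 15 7 11 9 3 4)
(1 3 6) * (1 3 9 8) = (1 9 8)(3 6) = [0, 9, 2, 6, 4, 5, 3, 7, 1, 8]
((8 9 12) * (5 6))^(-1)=(5 6)(8 12 9)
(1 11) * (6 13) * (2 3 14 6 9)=(1 11)(2 3 14 6 13 9)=[0, 11, 3, 14, 4, 5, 13, 7, 8, 2, 10, 1, 12, 9, 6]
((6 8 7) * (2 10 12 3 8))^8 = ((2 10 12 3 8 7 6))^8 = (2 10 12 3 8 7 6)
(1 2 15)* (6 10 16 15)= (1 2 6 10 16 15)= [0, 2, 6, 3, 4, 5, 10, 7, 8, 9, 16, 11, 12, 13, 14, 1, 15]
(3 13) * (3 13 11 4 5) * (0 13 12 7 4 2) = (0 13 12 7 4 5 3 11 2) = [13, 1, 0, 11, 5, 3, 6, 4, 8, 9, 10, 2, 7, 12]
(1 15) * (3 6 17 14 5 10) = (1 15)(3 6 17 14 5 10) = [0, 15, 2, 6, 4, 10, 17, 7, 8, 9, 3, 11, 12, 13, 5, 1, 16, 14]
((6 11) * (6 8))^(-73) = (6 8 11)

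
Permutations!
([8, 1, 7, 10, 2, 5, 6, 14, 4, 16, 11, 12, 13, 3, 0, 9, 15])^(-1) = (0 14 7 2 4 8)(3 13 12 11 10)(9 15 16)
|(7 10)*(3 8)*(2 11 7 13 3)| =|(2 11 7 10 13 3 8)| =7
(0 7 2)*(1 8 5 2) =(0 7 1 8 5 2) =[7, 8, 0, 3, 4, 2, 6, 1, 5]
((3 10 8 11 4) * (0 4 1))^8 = ((0 4 3 10 8 11 1))^8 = (0 4 3 10 8 11 1)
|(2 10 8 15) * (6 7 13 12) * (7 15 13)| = |(2 10 8 13 12 6 15)| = 7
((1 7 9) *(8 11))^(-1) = (1 9 7)(8 11)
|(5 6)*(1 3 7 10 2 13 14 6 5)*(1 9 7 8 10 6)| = 21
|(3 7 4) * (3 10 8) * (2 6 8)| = 7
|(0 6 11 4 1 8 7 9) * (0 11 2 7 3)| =10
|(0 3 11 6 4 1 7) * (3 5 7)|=|(0 5 7)(1 3 11 6 4)|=15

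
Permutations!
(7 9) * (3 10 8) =(3 10 8)(7 9) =[0, 1, 2, 10, 4, 5, 6, 9, 3, 7, 8]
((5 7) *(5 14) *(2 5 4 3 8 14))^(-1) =(2 7 5)(3 4 14 8)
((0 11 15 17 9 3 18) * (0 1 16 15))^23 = (0 11)(1 15 9 18 16 17 3)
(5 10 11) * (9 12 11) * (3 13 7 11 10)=(3 13 7 11 5)(9 12 10)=[0, 1, 2, 13, 4, 3, 6, 11, 8, 12, 9, 5, 10, 7]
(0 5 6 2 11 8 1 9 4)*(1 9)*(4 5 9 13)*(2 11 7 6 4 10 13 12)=(0 9 5 4)(2 7 6 11 8 12)(10 13)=[9, 1, 7, 3, 0, 4, 11, 6, 12, 5, 13, 8, 2, 10]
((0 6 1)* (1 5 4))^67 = (0 5 1 6 4)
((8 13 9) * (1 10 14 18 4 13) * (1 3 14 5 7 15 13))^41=((1 10 5 7 15 13 9 8 3 14 18 4))^41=(1 13 18 7 3 10 9 4 15 14 5 8)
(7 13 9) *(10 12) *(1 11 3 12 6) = (1 11 3 12 10 6)(7 13 9) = [0, 11, 2, 12, 4, 5, 1, 13, 8, 7, 6, 3, 10, 9]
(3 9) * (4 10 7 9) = (3 4 10 7 9) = [0, 1, 2, 4, 10, 5, 6, 9, 8, 3, 7]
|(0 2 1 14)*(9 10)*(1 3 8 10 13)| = |(0 2 3 8 10 9 13 1 14)| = 9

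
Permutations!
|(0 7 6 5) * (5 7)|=|(0 5)(6 7)|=2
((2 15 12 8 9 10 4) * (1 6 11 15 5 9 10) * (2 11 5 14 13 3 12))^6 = (1 5)(2 10 13 11 12)(3 15 8 14 4)(6 9)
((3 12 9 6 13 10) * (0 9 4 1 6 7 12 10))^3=(0 12 6 9 4 13 7 1)(3 10)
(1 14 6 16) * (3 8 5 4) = (1 14 6 16)(3 8 5 4) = [0, 14, 2, 8, 3, 4, 16, 7, 5, 9, 10, 11, 12, 13, 6, 15, 1]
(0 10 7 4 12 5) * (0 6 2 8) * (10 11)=[11, 1, 8, 3, 12, 6, 2, 4, 0, 9, 7, 10, 5]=(0 11 10 7 4 12 5 6 2 8)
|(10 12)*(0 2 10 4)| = 5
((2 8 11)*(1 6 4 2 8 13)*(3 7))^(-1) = ((1 6 4 2 13)(3 7)(8 11))^(-1) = (1 13 2 4 6)(3 7)(8 11)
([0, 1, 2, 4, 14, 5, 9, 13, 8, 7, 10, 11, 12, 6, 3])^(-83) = (3 4 14)(6 9 7 13)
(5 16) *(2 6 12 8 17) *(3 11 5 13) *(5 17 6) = [0, 1, 5, 11, 4, 16, 12, 7, 6, 9, 10, 17, 8, 3, 14, 15, 13, 2] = (2 5 16 13 3 11 17)(6 12 8)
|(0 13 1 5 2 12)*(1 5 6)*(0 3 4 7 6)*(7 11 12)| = |(0 13 5 2 7 6 1)(3 4 11 12)| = 28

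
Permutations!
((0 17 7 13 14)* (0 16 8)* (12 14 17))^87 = ((0 12 14 16 8)(7 13 17))^87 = (17)(0 14 8 12 16)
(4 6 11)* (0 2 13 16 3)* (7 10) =(0 2 13 16 3)(4 6 11)(7 10) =[2, 1, 13, 0, 6, 5, 11, 10, 8, 9, 7, 4, 12, 16, 14, 15, 3]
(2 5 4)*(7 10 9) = (2 5 4)(7 10 9) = [0, 1, 5, 3, 2, 4, 6, 10, 8, 7, 9]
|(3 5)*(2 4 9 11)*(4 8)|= 10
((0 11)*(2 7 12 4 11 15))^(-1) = ((0 15 2 7 12 4 11))^(-1) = (0 11 4 12 7 2 15)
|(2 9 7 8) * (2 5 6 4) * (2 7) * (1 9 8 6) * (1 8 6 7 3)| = |(1 9 2 6 4 3)(5 8)| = 6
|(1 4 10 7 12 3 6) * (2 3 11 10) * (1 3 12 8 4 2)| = 8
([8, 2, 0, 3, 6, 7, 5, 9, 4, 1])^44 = (0 2 1 9 7 5 6 4 8)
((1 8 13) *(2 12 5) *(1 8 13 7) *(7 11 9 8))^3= (13)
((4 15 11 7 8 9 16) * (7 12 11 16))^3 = (16)(11 12)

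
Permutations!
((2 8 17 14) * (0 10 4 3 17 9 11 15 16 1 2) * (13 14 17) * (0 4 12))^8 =((17)(0 10 12)(1 2 8 9 11 15 16)(3 13 14 4))^8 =(17)(0 12 10)(1 2 8 9 11 15 16)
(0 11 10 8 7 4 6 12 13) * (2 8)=[11, 1, 8, 3, 6, 5, 12, 4, 7, 9, 2, 10, 13, 0]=(0 11 10 2 8 7 4 6 12 13)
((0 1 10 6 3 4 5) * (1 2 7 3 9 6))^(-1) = ((0 2 7 3 4 5)(1 10)(6 9))^(-1) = (0 5 4 3 7 2)(1 10)(6 9)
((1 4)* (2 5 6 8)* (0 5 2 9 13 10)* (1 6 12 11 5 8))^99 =(0 10 13 9 8)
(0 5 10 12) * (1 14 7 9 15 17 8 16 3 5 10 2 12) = (0 10 1 14 7 9 15 17 8 16 3 5 2 12) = [10, 14, 12, 5, 4, 2, 6, 9, 16, 15, 1, 11, 0, 13, 7, 17, 3, 8]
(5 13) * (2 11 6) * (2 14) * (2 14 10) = (14)(2 11 6 10)(5 13) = [0, 1, 11, 3, 4, 13, 10, 7, 8, 9, 2, 6, 12, 5, 14]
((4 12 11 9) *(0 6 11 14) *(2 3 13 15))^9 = (0 11 4 14 6 9 12)(2 3 13 15)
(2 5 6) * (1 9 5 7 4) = [0, 9, 7, 3, 1, 6, 2, 4, 8, 5] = (1 9 5 6 2 7 4)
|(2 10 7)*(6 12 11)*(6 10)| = |(2 6 12 11 10 7)| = 6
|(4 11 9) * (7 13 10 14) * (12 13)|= 15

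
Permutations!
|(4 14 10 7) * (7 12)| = |(4 14 10 12 7)| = 5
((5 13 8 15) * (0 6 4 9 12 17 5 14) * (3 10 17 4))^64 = (0 17 15 3 13)(4 9 12)(5 14 10 8 6)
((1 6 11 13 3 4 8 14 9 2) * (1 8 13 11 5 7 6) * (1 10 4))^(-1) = (1 3 13 4 10)(2 9 14 8)(5 6 7)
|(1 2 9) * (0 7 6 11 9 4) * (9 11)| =|(11)(0 7 6 9 1 2 4)| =7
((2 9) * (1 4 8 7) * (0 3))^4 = ((0 3)(1 4 8 7)(2 9))^4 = (9)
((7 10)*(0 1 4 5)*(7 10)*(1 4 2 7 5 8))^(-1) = ((10)(0 4 8 1 2 7 5))^(-1) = (10)(0 5 7 2 1 8 4)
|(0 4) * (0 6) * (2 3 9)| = 3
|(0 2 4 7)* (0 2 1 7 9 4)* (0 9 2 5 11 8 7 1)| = 12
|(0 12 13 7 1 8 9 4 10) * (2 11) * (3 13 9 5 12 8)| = 28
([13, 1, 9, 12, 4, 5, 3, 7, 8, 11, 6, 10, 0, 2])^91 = (0 13 2 9 11 10 6 3 12)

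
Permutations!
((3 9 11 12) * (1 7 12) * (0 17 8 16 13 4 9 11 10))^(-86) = (0 8 13 9)(1 11 3 12 7)(4 10 17 16)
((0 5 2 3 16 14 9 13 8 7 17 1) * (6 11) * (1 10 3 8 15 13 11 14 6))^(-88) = (0 14 10 2 11 16 7)(1 6 17 5 9 3 8)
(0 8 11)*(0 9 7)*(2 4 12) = (0 8 11 9 7)(2 4 12) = [8, 1, 4, 3, 12, 5, 6, 0, 11, 7, 10, 9, 2]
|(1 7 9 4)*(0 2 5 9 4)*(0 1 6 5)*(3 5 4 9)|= |(0 2)(1 7 9)(3 5)(4 6)|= 6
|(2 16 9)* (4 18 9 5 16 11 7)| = |(2 11 7 4 18 9)(5 16)| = 6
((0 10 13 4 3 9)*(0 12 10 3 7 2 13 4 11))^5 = (0 4)(2 9)(3 7)(10 11)(12 13)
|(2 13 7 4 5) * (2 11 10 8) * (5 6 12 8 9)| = 28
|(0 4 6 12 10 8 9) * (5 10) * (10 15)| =|(0 4 6 12 5 15 10 8 9)| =9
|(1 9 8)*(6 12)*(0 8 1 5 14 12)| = 6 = |(0 8 5 14 12 6)(1 9)|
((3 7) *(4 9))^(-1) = (3 7)(4 9) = ((3 7)(4 9))^(-1)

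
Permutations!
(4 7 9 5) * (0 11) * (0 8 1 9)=(0 11 8 1 9 5 4 7)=[11, 9, 2, 3, 7, 4, 6, 0, 1, 5, 10, 8]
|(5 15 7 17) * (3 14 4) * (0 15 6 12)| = |(0 15 7 17 5 6 12)(3 14 4)| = 21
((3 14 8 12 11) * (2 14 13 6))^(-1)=(2 6 13 3 11 12 8 14)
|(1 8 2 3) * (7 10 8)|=6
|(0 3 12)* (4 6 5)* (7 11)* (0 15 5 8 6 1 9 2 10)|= 10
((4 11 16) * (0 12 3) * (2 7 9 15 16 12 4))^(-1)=(0 3 12 11 4)(2 16 15 9 7)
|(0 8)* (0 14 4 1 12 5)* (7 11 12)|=|(0 8 14 4 1 7 11 12 5)|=9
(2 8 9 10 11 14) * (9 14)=(2 8 14)(9 10 11)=[0, 1, 8, 3, 4, 5, 6, 7, 14, 10, 11, 9, 12, 13, 2]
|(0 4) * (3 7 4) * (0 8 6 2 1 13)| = |(0 3 7 4 8 6 2 1 13)| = 9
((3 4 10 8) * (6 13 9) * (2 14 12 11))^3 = (2 11 12 14)(3 8 10 4)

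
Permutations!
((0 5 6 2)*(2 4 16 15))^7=(16)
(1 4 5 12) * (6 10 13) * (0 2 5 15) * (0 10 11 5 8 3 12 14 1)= [2, 4, 8, 12, 15, 14, 11, 7, 3, 9, 13, 5, 0, 6, 1, 10]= (0 2 8 3 12)(1 4 15 10 13 6 11 5 14)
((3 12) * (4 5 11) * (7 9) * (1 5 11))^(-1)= ((1 5)(3 12)(4 11)(7 9))^(-1)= (1 5)(3 12)(4 11)(7 9)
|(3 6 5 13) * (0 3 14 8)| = 7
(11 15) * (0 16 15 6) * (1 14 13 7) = [16, 14, 2, 3, 4, 5, 0, 1, 8, 9, 10, 6, 12, 7, 13, 11, 15] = (0 16 15 11 6)(1 14 13 7)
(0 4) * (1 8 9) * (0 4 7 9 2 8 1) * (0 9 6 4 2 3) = [7, 1, 8, 0, 2, 5, 4, 6, 3, 9] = (9)(0 7 6 4 2 8 3)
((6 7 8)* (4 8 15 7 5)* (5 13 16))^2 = ((4 8 6 13 16 5)(7 15))^2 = (4 6 16)(5 8 13)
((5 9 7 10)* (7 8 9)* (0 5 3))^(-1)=(0 3 10 7 5)(8 9)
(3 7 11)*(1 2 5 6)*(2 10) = (1 10 2 5 6)(3 7 11) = [0, 10, 5, 7, 4, 6, 1, 11, 8, 9, 2, 3]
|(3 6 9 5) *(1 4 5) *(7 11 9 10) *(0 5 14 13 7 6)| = |(0 5 3)(1 4 14 13 7 11 9)(6 10)| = 42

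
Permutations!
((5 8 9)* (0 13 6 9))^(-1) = (0 8 5 9 6 13)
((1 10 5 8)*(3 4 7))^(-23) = (1 10 5 8)(3 4 7)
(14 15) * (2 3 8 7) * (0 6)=(0 6)(2 3 8 7)(14 15)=[6, 1, 3, 8, 4, 5, 0, 2, 7, 9, 10, 11, 12, 13, 15, 14]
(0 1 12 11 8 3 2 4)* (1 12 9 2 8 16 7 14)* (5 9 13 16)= (0 12 11 5 9 2 4)(1 13 16 7 14)(3 8)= [12, 13, 4, 8, 0, 9, 6, 14, 3, 2, 10, 5, 11, 16, 1, 15, 7]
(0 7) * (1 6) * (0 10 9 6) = (0 7 10 9 6 1) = [7, 0, 2, 3, 4, 5, 1, 10, 8, 6, 9]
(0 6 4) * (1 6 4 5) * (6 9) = [4, 9, 2, 3, 0, 1, 5, 7, 8, 6] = (0 4)(1 9 6 5)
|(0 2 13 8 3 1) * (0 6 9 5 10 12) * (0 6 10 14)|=12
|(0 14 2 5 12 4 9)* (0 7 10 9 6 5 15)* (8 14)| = |(0 8 14 2 15)(4 6 5 12)(7 10 9)| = 60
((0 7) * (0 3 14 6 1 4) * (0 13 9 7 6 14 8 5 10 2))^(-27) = ((14)(0 6 1 4 13 9 7 3 8 5 10 2))^(-27) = (14)(0 5 7 4)(1 2 8 9)(3 13 6 10)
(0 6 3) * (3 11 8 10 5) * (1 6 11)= (0 11 8 10 5 3)(1 6)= [11, 6, 2, 0, 4, 3, 1, 7, 10, 9, 5, 8]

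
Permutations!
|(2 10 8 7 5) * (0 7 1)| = 7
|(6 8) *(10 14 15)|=6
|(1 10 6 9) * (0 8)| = |(0 8)(1 10 6 9)| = 4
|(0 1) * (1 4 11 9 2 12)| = 7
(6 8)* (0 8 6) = (0 8) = [8, 1, 2, 3, 4, 5, 6, 7, 0]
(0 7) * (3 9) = [7, 1, 2, 9, 4, 5, 6, 0, 8, 3] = (0 7)(3 9)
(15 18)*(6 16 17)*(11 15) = (6 16 17)(11 15 18) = [0, 1, 2, 3, 4, 5, 16, 7, 8, 9, 10, 15, 12, 13, 14, 18, 17, 6, 11]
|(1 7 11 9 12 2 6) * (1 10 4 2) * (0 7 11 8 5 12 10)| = |(0 7 8 5 12 1 11 9 10 4 2 6)| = 12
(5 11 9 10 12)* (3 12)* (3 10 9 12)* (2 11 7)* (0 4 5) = (0 4 5 7 2 11 12) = [4, 1, 11, 3, 5, 7, 6, 2, 8, 9, 10, 12, 0]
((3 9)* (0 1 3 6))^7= ((0 1 3 9 6))^7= (0 3 6 1 9)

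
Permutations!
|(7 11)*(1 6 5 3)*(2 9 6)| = |(1 2 9 6 5 3)(7 11)| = 6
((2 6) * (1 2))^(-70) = ((1 2 6))^(-70) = (1 6 2)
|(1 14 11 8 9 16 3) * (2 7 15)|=21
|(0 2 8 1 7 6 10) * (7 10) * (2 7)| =|(0 7 6 2 8 1 10)| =7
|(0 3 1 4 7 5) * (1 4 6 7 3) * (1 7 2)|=6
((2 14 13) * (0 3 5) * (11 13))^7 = (0 3 5)(2 13 11 14)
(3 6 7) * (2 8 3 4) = (2 8 3 6 7 4) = [0, 1, 8, 6, 2, 5, 7, 4, 3]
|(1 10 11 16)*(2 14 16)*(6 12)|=|(1 10 11 2 14 16)(6 12)|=6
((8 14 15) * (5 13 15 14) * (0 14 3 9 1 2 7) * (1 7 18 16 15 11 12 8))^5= (18)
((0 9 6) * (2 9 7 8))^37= (0 7 8 2 9 6)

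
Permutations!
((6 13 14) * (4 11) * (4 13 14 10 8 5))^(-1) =(4 5 8 10 13 11)(6 14)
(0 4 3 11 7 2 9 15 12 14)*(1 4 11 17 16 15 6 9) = (0 11 7 2 1 4 3 17 16 15 12 14)(6 9) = [11, 4, 1, 17, 3, 5, 9, 2, 8, 6, 10, 7, 14, 13, 0, 12, 15, 16]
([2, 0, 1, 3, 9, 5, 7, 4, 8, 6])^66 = [0, 1, 2, 3, 6, 5, 4, 9, 8, 7]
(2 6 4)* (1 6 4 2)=(1 6 2 4)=[0, 6, 4, 3, 1, 5, 2]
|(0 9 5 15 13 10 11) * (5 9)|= |(0 5 15 13 10 11)|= 6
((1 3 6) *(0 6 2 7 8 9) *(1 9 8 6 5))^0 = (9)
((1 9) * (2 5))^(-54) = ((1 9)(2 5))^(-54) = (9)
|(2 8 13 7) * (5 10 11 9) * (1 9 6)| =12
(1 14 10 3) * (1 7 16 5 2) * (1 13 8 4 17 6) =(1 14 10 3 7 16 5 2 13 8 4 17 6) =[0, 14, 13, 7, 17, 2, 1, 16, 4, 9, 3, 11, 12, 8, 10, 15, 5, 6]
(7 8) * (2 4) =(2 4)(7 8) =[0, 1, 4, 3, 2, 5, 6, 8, 7]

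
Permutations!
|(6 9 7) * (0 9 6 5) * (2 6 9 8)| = |(0 8 2 6 9 7 5)| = 7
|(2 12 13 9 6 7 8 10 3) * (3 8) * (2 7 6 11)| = 10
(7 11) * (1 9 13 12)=(1 9 13 12)(7 11)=[0, 9, 2, 3, 4, 5, 6, 11, 8, 13, 10, 7, 1, 12]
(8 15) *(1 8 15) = (15)(1 8) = [0, 8, 2, 3, 4, 5, 6, 7, 1, 9, 10, 11, 12, 13, 14, 15]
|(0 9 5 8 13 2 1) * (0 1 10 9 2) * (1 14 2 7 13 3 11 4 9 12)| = 30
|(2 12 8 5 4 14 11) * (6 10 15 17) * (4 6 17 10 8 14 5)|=|(17)(2 12 14 11)(4 5 6 8)(10 15)|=4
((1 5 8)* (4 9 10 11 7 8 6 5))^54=(1 7 10 4 8 11 9)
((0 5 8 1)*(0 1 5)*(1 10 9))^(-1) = (1 9 10)(5 8)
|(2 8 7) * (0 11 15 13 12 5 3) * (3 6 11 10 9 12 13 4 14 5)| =30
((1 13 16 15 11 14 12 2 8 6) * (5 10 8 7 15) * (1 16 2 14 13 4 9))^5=(16)(1 9 4)(12 14)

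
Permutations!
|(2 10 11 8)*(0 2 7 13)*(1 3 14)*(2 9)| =|(0 9 2 10 11 8 7 13)(1 3 14)| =24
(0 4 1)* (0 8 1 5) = (0 4 5)(1 8) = [4, 8, 2, 3, 5, 0, 6, 7, 1]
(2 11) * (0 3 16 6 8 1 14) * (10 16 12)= (0 3 12 10 16 6 8 1 14)(2 11)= [3, 14, 11, 12, 4, 5, 8, 7, 1, 9, 16, 2, 10, 13, 0, 15, 6]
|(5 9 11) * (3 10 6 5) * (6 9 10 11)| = |(3 11)(5 10 9 6)| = 4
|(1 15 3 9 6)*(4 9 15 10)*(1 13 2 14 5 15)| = 11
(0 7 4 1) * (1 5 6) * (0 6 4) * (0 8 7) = [0, 6, 2, 3, 5, 4, 1, 8, 7] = (1 6)(4 5)(7 8)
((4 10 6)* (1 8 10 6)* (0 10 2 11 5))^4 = (0 2 10 11 1 5 8)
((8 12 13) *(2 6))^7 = ((2 6)(8 12 13))^7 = (2 6)(8 12 13)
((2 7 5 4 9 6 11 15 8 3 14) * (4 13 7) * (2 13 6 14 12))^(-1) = ((2 4 9 14 13 7 5 6 11 15 8 3 12))^(-1) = (2 12 3 8 15 11 6 5 7 13 14 9 4)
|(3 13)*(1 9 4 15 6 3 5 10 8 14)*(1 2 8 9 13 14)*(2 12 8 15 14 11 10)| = 14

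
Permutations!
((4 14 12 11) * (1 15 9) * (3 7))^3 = (15)(3 7)(4 11 12 14)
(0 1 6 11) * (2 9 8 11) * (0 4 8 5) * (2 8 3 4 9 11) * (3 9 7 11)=(0 1 6 8 2 3 4 9 5)(7 11)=[1, 6, 3, 4, 9, 0, 8, 11, 2, 5, 10, 7]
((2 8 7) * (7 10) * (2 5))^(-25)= ((2 8 10 7 5))^(-25)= (10)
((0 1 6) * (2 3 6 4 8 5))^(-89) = (0 6 3 2 5 8 4 1)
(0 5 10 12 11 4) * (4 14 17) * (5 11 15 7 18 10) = (0 11 14 17 4)(7 18 10 12 15) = [11, 1, 2, 3, 0, 5, 6, 18, 8, 9, 12, 14, 15, 13, 17, 7, 16, 4, 10]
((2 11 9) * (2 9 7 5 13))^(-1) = (2 13 5 7 11) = ((2 11 7 5 13))^(-1)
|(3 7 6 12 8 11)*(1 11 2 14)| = |(1 11 3 7 6 12 8 2 14)| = 9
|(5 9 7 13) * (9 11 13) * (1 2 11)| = |(1 2 11 13 5)(7 9)| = 10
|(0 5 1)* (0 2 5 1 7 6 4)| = |(0 1 2 5 7 6 4)| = 7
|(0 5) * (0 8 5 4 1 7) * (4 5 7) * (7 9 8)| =6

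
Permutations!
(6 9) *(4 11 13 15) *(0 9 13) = (0 9 6 13 15 4 11) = [9, 1, 2, 3, 11, 5, 13, 7, 8, 6, 10, 0, 12, 15, 14, 4]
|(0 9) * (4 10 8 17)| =|(0 9)(4 10 8 17)| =4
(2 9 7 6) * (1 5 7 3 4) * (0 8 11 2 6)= (0 8 11 2 9 3 4 1 5 7)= [8, 5, 9, 4, 1, 7, 6, 0, 11, 3, 10, 2]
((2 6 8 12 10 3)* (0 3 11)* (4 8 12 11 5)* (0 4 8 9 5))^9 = (0 6)(2 10)(3 12)(4 11 8 5 9)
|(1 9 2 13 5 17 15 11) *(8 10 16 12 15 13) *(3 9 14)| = 33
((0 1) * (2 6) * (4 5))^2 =(6)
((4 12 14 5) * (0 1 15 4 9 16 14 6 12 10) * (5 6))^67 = ((0 1 15 4 10)(5 9 16 14 6 12))^67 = (0 15 10 1 4)(5 9 16 14 6 12)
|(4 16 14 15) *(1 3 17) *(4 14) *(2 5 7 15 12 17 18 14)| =12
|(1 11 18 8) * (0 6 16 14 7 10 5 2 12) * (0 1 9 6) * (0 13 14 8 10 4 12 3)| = |(0 13 14 7 4 12 1 11 18 10 5 2 3)(6 16 8 9)| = 52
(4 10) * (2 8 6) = (2 8 6)(4 10) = [0, 1, 8, 3, 10, 5, 2, 7, 6, 9, 4]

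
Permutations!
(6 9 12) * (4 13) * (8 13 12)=(4 12 6 9 8 13)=[0, 1, 2, 3, 12, 5, 9, 7, 13, 8, 10, 11, 6, 4]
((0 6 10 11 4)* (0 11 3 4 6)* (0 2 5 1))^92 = (3 11 10 4 6)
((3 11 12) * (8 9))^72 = ((3 11 12)(8 9))^72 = (12)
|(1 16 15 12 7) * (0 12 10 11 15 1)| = |(0 12 7)(1 16)(10 11 15)| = 6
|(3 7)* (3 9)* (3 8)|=4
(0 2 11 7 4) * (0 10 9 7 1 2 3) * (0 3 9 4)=[9, 2, 11, 3, 10, 5, 6, 0, 8, 7, 4, 1]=(0 9 7)(1 2 11)(4 10)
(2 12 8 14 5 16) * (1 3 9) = (1 3 9)(2 12 8 14 5 16) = [0, 3, 12, 9, 4, 16, 6, 7, 14, 1, 10, 11, 8, 13, 5, 15, 2]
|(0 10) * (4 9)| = |(0 10)(4 9)| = 2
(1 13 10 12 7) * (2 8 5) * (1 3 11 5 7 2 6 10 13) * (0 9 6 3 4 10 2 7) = (13)(0 9 6 2 8)(3 11 5)(4 10 12 7) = [9, 1, 8, 11, 10, 3, 2, 4, 0, 6, 12, 5, 7, 13]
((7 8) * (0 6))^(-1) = (0 6)(7 8)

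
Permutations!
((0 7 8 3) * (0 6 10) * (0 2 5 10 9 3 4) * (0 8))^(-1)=(0 7)(2 10 5)(3 9 6)(4 8)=((0 7)(2 5 10)(3 6 9)(4 8))^(-1)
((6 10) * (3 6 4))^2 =((3 6 10 4))^2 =(3 10)(4 6)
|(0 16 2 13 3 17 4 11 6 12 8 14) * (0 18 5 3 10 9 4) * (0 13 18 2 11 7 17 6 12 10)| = 17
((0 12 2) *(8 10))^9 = ((0 12 2)(8 10))^9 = (12)(8 10)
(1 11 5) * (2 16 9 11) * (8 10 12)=[0, 2, 16, 3, 4, 1, 6, 7, 10, 11, 12, 5, 8, 13, 14, 15, 9]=(1 2 16 9 11 5)(8 10 12)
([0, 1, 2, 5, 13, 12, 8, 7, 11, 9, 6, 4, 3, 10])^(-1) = (3 12 5)(4 11 8 6 10 13)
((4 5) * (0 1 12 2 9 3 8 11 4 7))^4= ((0 1 12 2 9 3 8 11 4 5 7))^4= (0 9 4 1 3 5 12 8 7 2 11)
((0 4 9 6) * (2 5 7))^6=((0 4 9 6)(2 5 7))^6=(0 9)(4 6)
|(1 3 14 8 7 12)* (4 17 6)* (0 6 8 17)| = 21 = |(0 6 4)(1 3 14 17 8 7 12)|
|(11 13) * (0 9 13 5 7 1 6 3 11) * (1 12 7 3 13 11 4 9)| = 20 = |(0 1 6 13)(3 4 9 11 5)(7 12)|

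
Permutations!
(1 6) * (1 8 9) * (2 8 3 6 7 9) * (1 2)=[0, 7, 8, 6, 4, 5, 3, 9, 1, 2]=(1 7 9 2 8)(3 6)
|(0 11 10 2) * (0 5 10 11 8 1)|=3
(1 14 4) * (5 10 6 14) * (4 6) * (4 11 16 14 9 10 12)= (1 5 12 4)(6 9 10 11 16 14)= [0, 5, 2, 3, 1, 12, 9, 7, 8, 10, 11, 16, 4, 13, 6, 15, 14]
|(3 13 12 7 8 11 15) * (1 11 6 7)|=|(1 11 15 3 13 12)(6 7 8)|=6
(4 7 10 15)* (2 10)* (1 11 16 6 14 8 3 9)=(1 11 16 6 14 8 3 9)(2 10 15 4 7)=[0, 11, 10, 9, 7, 5, 14, 2, 3, 1, 15, 16, 12, 13, 8, 4, 6]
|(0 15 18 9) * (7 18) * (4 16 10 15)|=8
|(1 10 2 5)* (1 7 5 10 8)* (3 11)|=2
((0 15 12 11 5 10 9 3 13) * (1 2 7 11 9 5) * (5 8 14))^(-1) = (0 13 3 9 12 15)(1 11 7 2)(5 14 8 10)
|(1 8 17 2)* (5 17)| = |(1 8 5 17 2)| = 5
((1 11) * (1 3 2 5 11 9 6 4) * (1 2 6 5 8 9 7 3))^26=((1 7 3 6 4 2 8 9 5 11))^26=(1 8 3 5 4)(2 7 9 6 11)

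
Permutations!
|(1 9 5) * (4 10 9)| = 5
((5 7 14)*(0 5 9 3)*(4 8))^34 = (0 9 7)(3 14 5)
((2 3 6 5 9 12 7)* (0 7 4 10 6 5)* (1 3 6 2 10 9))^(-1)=(0 6 2 10 7)(1 5 3)(4 12 9)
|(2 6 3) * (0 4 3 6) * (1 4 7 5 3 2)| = |(0 7 5 3 1 4 2)| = 7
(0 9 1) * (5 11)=(0 9 1)(5 11)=[9, 0, 2, 3, 4, 11, 6, 7, 8, 1, 10, 5]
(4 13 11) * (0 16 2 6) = (0 16 2 6)(4 13 11) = [16, 1, 6, 3, 13, 5, 0, 7, 8, 9, 10, 4, 12, 11, 14, 15, 2]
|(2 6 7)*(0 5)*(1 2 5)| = |(0 1 2 6 7 5)| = 6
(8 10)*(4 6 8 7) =[0, 1, 2, 3, 6, 5, 8, 4, 10, 9, 7] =(4 6 8 10 7)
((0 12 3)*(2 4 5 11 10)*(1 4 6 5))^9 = ((0 12 3)(1 4)(2 6 5 11 10))^9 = (12)(1 4)(2 10 11 5 6)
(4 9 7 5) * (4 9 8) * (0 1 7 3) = (0 1 7 5 9 3)(4 8) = [1, 7, 2, 0, 8, 9, 6, 5, 4, 3]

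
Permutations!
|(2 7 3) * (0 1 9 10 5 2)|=8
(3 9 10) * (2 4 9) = (2 4 9 10 3) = [0, 1, 4, 2, 9, 5, 6, 7, 8, 10, 3]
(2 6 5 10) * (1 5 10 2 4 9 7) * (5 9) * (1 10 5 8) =[0, 9, 6, 3, 8, 2, 5, 10, 1, 7, 4] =(1 9 7 10 4 8)(2 6 5)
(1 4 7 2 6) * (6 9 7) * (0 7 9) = (9)(0 7 2)(1 4 6) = [7, 4, 0, 3, 6, 5, 1, 2, 8, 9]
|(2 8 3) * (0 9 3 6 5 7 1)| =9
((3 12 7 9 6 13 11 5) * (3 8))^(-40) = ((3 12 7 9 6 13 11 5 8))^(-40) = (3 13 12 11 7 5 9 8 6)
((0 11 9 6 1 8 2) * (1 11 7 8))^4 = (6 11 9)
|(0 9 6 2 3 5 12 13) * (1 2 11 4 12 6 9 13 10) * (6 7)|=|(0 13)(1 2 3 5 7 6 11 4 12 10)|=10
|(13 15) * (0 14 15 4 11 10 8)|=|(0 14 15 13 4 11 10 8)|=8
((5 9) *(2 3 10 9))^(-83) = (2 10 5 3 9)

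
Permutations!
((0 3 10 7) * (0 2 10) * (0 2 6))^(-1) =((0 3 2 10 7 6))^(-1) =(0 6 7 10 2 3)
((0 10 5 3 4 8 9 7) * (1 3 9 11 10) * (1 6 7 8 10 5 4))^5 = ((0 6 7)(1 3)(4 10)(5 9 8 11))^5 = (0 7 6)(1 3)(4 10)(5 9 8 11)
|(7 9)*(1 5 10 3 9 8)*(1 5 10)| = 7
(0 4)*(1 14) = (0 4)(1 14) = [4, 14, 2, 3, 0, 5, 6, 7, 8, 9, 10, 11, 12, 13, 1]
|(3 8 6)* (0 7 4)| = |(0 7 4)(3 8 6)| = 3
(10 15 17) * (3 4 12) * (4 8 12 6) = (3 8 12)(4 6)(10 15 17) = [0, 1, 2, 8, 6, 5, 4, 7, 12, 9, 15, 11, 3, 13, 14, 17, 16, 10]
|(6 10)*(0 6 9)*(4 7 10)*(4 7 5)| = 10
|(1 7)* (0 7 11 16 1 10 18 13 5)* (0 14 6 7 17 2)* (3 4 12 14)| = |(0 17 2)(1 11 16)(3 4 12 14 6 7 10 18 13 5)| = 30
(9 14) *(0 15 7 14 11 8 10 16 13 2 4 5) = (0 15 7 14 9 11 8 10 16 13 2 4 5) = [15, 1, 4, 3, 5, 0, 6, 14, 10, 11, 16, 8, 12, 2, 9, 7, 13]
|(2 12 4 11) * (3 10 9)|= 12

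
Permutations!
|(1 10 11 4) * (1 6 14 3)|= 7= |(1 10 11 4 6 14 3)|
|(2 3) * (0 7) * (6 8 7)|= |(0 6 8 7)(2 3)|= 4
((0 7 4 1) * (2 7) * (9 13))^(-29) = (0 2 7 4 1)(9 13)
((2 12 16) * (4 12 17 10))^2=((2 17 10 4 12 16))^2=(2 10 12)(4 16 17)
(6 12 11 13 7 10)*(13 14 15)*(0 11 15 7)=[11, 1, 2, 3, 4, 5, 12, 10, 8, 9, 6, 14, 15, 0, 7, 13]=(0 11 14 7 10 6 12 15 13)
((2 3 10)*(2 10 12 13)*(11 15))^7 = (2 13 12 3)(11 15)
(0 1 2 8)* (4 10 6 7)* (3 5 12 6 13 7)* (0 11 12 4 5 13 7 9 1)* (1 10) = (1 2 8 11 12 6 3 13 9 10 7 5 4) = [0, 2, 8, 13, 1, 4, 3, 5, 11, 10, 7, 12, 6, 9]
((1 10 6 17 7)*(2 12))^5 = ((1 10 6 17 7)(2 12))^5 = (17)(2 12)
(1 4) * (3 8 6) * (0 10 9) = (0 10 9)(1 4)(3 8 6) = [10, 4, 2, 8, 1, 5, 3, 7, 6, 0, 9]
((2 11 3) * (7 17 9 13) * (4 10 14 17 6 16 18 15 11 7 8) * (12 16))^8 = ((2 7 6 12 16 18 15 11 3)(4 10 14 17 9 13 8))^8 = (2 3 11 15 18 16 12 6 7)(4 10 14 17 9 13 8)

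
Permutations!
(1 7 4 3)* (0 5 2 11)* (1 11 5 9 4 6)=(0 9 4 3 11)(1 7 6)(2 5)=[9, 7, 5, 11, 3, 2, 1, 6, 8, 4, 10, 0]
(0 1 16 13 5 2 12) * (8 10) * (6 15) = [1, 16, 12, 3, 4, 2, 15, 7, 10, 9, 8, 11, 0, 5, 14, 6, 13] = (0 1 16 13 5 2 12)(6 15)(8 10)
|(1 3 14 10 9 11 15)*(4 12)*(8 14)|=8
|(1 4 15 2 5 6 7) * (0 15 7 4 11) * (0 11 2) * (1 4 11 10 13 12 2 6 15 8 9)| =|(0 8 9 1 6 11 10 13 12 2 5 15)(4 7)| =12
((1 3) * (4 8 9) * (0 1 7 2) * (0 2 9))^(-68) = (0 3 9 8 1 7 4)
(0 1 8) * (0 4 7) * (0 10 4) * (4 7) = (0 1 8)(7 10) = [1, 8, 2, 3, 4, 5, 6, 10, 0, 9, 7]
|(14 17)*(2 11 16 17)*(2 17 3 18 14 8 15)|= 9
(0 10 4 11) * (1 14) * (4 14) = [10, 4, 2, 3, 11, 5, 6, 7, 8, 9, 14, 0, 12, 13, 1] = (0 10 14 1 4 11)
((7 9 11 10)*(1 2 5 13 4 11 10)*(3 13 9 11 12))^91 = (3 12 4 13)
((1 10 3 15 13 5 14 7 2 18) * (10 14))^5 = ((1 14 7 2 18)(3 15 13 5 10))^5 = (18)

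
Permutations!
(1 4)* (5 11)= (1 4)(5 11)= [0, 4, 2, 3, 1, 11, 6, 7, 8, 9, 10, 5]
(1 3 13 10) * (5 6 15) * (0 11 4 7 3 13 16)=(0 11 4 7 3 16)(1 13 10)(5 6 15)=[11, 13, 2, 16, 7, 6, 15, 3, 8, 9, 1, 4, 12, 10, 14, 5, 0]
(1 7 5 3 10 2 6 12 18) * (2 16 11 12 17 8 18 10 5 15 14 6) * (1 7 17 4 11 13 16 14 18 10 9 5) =(1 17 8 10 14 6 4 11 12 9 5 3)(7 15 18)(13 16) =[0, 17, 2, 1, 11, 3, 4, 15, 10, 5, 14, 12, 9, 16, 6, 18, 13, 8, 7]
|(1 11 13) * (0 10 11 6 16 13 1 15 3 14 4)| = 11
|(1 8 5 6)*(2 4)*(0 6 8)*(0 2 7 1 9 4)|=14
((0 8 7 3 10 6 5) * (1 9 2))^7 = (10)(1 9 2)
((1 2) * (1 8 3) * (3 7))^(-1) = (1 3 7 8 2)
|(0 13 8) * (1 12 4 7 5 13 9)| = 9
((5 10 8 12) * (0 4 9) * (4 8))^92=(0 8 12 5 10 4 9)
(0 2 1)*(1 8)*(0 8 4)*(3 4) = [2, 8, 3, 4, 0, 5, 6, 7, 1] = (0 2 3 4)(1 8)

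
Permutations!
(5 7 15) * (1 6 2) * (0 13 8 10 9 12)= (0 13 8 10 9 12)(1 6 2)(5 7 15)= [13, 6, 1, 3, 4, 7, 2, 15, 10, 12, 9, 11, 0, 8, 14, 5]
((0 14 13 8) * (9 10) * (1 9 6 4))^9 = (0 14 13 8)(1 4 6 10 9)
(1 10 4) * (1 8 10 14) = (1 14)(4 8 10) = [0, 14, 2, 3, 8, 5, 6, 7, 10, 9, 4, 11, 12, 13, 1]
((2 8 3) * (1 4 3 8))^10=(8)(1 3)(2 4)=((8)(1 4 3 2))^10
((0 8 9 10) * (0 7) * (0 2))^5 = ((0 8 9 10 7 2))^5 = (0 2 7 10 9 8)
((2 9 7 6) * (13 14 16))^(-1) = (2 6 7 9)(13 16 14)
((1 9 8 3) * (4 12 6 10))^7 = (1 3 8 9)(4 10 6 12)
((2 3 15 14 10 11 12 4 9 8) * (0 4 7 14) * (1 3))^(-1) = ((0 4 9 8 2 1 3 15)(7 14 10 11 12))^(-1) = (0 15 3 1 2 8 9 4)(7 12 11 10 14)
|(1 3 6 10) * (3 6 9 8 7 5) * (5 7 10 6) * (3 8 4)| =12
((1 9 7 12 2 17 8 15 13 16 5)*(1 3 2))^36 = ((1 9 7 12)(2 17 8 15 13 16 5 3))^36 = (2 13)(3 15)(5 8)(16 17)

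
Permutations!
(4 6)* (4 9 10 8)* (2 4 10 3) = [0, 1, 4, 2, 6, 5, 9, 7, 10, 3, 8] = (2 4 6 9 3)(8 10)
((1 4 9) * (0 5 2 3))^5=((0 5 2 3)(1 4 9))^5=(0 5 2 3)(1 9 4)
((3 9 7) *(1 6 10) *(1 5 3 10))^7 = ((1 6)(3 9 7 10 5))^7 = (1 6)(3 7 5 9 10)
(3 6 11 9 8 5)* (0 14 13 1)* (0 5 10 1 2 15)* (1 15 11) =(0 14 13 2 11 9 8 10 15)(1 5 3 6) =[14, 5, 11, 6, 4, 3, 1, 7, 10, 8, 15, 9, 12, 2, 13, 0]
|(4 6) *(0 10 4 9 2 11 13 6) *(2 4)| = |(0 10 2 11 13 6 9 4)| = 8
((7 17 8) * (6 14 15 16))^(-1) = ((6 14 15 16)(7 17 8))^(-1) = (6 16 15 14)(7 8 17)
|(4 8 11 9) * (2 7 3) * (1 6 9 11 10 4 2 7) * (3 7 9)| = 15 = |(11)(1 6 3 9 2)(4 8 10)|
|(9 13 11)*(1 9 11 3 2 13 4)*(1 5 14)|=15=|(1 9 4 5 14)(2 13 3)|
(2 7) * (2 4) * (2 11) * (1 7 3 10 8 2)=(1 7 4 11)(2 3 10 8)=[0, 7, 3, 10, 11, 5, 6, 4, 2, 9, 8, 1]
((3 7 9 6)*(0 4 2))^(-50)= (0 4 2)(3 9)(6 7)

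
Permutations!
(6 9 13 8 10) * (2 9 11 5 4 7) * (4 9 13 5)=(2 13 8 10 6 11 4 7)(5 9)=[0, 1, 13, 3, 7, 9, 11, 2, 10, 5, 6, 4, 12, 8]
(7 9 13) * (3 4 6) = (3 4 6)(7 9 13) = [0, 1, 2, 4, 6, 5, 3, 9, 8, 13, 10, 11, 12, 7]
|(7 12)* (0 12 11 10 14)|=|(0 12 7 11 10 14)|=6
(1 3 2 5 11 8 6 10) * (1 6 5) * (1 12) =[0, 3, 12, 2, 4, 11, 10, 7, 5, 9, 6, 8, 1] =(1 3 2 12)(5 11 8)(6 10)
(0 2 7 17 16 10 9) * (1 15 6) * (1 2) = (0 1 15 6 2 7 17 16 10 9) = [1, 15, 7, 3, 4, 5, 2, 17, 8, 0, 9, 11, 12, 13, 14, 6, 10, 16]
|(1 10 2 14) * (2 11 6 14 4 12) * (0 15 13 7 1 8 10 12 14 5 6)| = |(0 15 13 7 1 12 2 4 14 8 10 11)(5 6)| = 12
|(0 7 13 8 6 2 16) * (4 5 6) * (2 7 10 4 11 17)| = 12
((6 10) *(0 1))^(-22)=((0 1)(6 10))^(-22)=(10)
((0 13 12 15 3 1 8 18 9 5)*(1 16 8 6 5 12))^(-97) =(0 6 13 5 1)(3 16 8 18 9 12 15)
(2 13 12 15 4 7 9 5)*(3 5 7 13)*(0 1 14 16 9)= [1, 14, 3, 5, 13, 2, 6, 0, 8, 7, 10, 11, 15, 12, 16, 4, 9]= (0 1 14 16 9 7)(2 3 5)(4 13 12 15)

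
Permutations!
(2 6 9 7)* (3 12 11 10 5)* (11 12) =[0, 1, 6, 11, 4, 3, 9, 2, 8, 7, 5, 10, 12] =(12)(2 6 9 7)(3 11 10 5)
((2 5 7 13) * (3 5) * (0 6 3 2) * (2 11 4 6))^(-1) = ((0 2 11 4 6 3 5 7 13))^(-1) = (0 13 7 5 3 6 4 11 2)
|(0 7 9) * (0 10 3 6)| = |(0 7 9 10 3 6)| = 6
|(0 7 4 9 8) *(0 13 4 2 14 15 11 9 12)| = 11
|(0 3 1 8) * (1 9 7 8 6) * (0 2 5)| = 14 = |(0 3 9 7 8 2 5)(1 6)|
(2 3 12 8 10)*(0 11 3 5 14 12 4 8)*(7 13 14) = (0 11 3 4 8 10 2 5 7 13 14 12) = [11, 1, 5, 4, 8, 7, 6, 13, 10, 9, 2, 3, 0, 14, 12]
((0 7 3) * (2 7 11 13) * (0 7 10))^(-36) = ((0 11 13 2 10)(3 7))^(-36) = (0 10 2 13 11)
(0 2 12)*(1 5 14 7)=[2, 5, 12, 3, 4, 14, 6, 1, 8, 9, 10, 11, 0, 13, 7]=(0 2 12)(1 5 14 7)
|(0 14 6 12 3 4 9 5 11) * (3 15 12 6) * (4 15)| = 9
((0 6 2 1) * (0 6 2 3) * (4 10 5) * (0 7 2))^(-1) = (1 2 7 3 6)(4 5 10)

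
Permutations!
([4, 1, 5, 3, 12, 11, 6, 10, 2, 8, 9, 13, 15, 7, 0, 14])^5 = (15)(2 10 11 8 7 5 9 13)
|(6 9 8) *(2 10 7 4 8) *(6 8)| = |(2 10 7 4 6 9)| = 6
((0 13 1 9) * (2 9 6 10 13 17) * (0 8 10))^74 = ((0 17 2 9 8 10 13 1 6))^74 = (0 2 8 13 6 17 9 10 1)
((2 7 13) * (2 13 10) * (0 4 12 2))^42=((13)(0 4 12 2 7 10))^42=(13)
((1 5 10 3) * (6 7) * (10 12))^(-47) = (1 10 5 3 12)(6 7)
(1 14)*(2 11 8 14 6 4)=(1 6 4 2 11 8 14)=[0, 6, 11, 3, 2, 5, 4, 7, 14, 9, 10, 8, 12, 13, 1]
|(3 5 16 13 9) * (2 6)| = 10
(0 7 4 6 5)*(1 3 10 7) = (0 1 3 10 7 4 6 5) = [1, 3, 2, 10, 6, 0, 5, 4, 8, 9, 7]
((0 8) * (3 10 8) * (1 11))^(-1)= (0 8 10 3)(1 11)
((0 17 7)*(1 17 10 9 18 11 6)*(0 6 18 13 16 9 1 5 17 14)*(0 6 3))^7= (0 7 5 14 10 3 17 6 1)(9 13 16)(11 18)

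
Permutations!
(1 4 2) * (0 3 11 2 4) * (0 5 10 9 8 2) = (0 3 11)(1 5 10 9 8 2) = [3, 5, 1, 11, 4, 10, 6, 7, 2, 8, 9, 0]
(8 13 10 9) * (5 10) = (5 10 9 8 13) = [0, 1, 2, 3, 4, 10, 6, 7, 13, 8, 9, 11, 12, 5]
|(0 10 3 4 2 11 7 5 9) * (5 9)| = 8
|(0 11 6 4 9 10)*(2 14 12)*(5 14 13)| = 30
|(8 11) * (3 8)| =|(3 8 11)| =3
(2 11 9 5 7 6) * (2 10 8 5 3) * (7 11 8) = (2 8 5 11 9 3)(6 10 7) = [0, 1, 8, 2, 4, 11, 10, 6, 5, 3, 7, 9]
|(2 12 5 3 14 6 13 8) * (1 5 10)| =10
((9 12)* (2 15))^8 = (15)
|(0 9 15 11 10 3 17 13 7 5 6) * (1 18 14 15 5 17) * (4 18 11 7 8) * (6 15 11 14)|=55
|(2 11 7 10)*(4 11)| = 5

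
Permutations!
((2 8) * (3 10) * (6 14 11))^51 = ((2 8)(3 10)(6 14 11))^51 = (14)(2 8)(3 10)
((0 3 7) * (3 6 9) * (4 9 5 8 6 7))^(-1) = ((0 7)(3 4 9)(5 8 6))^(-1) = (0 7)(3 9 4)(5 6 8)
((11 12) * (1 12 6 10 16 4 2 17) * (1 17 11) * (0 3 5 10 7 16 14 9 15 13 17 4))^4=((0 3 5 10 14 9 15 13 17 4 2 11 6 7 16)(1 12))^4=(0 14 17 6 3 9 4 7 5 15 2 16 10 13 11)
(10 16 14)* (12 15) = (10 16 14)(12 15) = [0, 1, 2, 3, 4, 5, 6, 7, 8, 9, 16, 11, 15, 13, 10, 12, 14]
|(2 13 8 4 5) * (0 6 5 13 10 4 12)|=9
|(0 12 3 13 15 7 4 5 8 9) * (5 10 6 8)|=|(0 12 3 13 15 7 4 10 6 8 9)|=11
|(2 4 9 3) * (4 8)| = 5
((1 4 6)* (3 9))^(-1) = ((1 4 6)(3 9))^(-1) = (1 6 4)(3 9)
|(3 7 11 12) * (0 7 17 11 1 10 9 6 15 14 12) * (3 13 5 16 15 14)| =|(0 7 1 10 9 6 14 12 13 5 16 15 3 17 11)| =15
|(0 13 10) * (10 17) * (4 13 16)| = 6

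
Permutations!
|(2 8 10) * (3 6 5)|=3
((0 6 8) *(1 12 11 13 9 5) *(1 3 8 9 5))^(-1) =(0 8 3 5 13 11 12 1 9 6)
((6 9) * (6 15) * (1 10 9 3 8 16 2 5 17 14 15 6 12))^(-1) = (1 12 15 14 17 5 2 16 8 3 6 9 10)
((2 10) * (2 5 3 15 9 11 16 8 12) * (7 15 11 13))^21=(2 16 5 12 11 10 8 3)(7 15 9 13)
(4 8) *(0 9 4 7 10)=[9, 1, 2, 3, 8, 5, 6, 10, 7, 4, 0]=(0 9 4 8 7 10)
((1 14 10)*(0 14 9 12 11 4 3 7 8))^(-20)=(0 10 9 11 3 8 14 1 12 4 7)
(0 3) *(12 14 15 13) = (0 3)(12 14 15 13) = [3, 1, 2, 0, 4, 5, 6, 7, 8, 9, 10, 11, 14, 12, 15, 13]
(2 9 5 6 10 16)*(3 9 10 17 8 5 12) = (2 10 16)(3 9 12)(5 6 17 8) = [0, 1, 10, 9, 4, 6, 17, 7, 5, 12, 16, 11, 3, 13, 14, 15, 2, 8]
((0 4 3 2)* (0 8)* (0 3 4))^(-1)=(2 3 8)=((2 8 3))^(-1)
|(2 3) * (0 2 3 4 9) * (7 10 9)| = 6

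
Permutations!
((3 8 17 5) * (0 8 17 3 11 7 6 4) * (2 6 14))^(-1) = (0 4 6 2 14 7 11 5 17 3 8)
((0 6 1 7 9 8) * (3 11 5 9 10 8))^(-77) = ((0 6 1 7 10 8)(3 11 5 9))^(-77) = (0 6 1 7 10 8)(3 9 5 11)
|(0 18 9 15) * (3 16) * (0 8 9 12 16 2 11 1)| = 24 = |(0 18 12 16 3 2 11 1)(8 9 15)|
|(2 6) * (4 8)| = 2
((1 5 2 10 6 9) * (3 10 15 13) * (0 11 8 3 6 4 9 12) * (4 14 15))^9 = (0 12 6 13 15 14 10 3 8 11)(1 9 4 2 5)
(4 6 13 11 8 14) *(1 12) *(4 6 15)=(1 12)(4 15)(6 13 11 8 14)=[0, 12, 2, 3, 15, 5, 13, 7, 14, 9, 10, 8, 1, 11, 6, 4]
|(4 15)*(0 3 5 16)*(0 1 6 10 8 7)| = |(0 3 5 16 1 6 10 8 7)(4 15)| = 18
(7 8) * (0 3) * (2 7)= (0 3)(2 7 8)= [3, 1, 7, 0, 4, 5, 6, 8, 2]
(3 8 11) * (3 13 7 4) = [0, 1, 2, 8, 3, 5, 6, 4, 11, 9, 10, 13, 12, 7] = (3 8 11 13 7 4)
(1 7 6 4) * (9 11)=(1 7 6 4)(9 11)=[0, 7, 2, 3, 1, 5, 4, 6, 8, 11, 10, 9]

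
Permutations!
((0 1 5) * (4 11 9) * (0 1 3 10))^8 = (0 10 3)(4 9 11)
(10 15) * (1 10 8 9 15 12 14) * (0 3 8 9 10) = [3, 0, 2, 8, 4, 5, 6, 7, 10, 15, 12, 11, 14, 13, 1, 9] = (0 3 8 10 12 14 1)(9 15)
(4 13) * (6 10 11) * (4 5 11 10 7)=(4 13 5 11 6 7)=[0, 1, 2, 3, 13, 11, 7, 4, 8, 9, 10, 6, 12, 5]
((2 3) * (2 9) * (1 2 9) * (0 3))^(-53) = (9)(0 2 1 3)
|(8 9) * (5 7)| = 2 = |(5 7)(8 9)|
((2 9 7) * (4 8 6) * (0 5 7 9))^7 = ((9)(0 5 7 2)(4 8 6))^7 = (9)(0 2 7 5)(4 8 6)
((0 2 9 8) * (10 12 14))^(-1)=(0 8 9 2)(10 14 12)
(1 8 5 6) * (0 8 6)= (0 8 5)(1 6)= [8, 6, 2, 3, 4, 0, 1, 7, 5]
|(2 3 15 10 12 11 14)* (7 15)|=|(2 3 7 15 10 12 11 14)|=8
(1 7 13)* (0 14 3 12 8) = (0 14 3 12 8)(1 7 13) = [14, 7, 2, 12, 4, 5, 6, 13, 0, 9, 10, 11, 8, 1, 3]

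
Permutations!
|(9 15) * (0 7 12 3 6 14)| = 6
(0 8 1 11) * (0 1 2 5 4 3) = [8, 11, 5, 0, 3, 4, 6, 7, 2, 9, 10, 1] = (0 8 2 5 4 3)(1 11)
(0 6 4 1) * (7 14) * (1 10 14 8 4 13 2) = (0 6 13 2 1)(4 10 14 7 8) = [6, 0, 1, 3, 10, 5, 13, 8, 4, 9, 14, 11, 12, 2, 7]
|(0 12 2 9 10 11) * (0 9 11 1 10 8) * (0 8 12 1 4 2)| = 8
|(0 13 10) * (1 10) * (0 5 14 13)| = 5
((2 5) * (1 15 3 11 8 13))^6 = (15)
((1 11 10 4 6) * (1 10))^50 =(11)(4 10 6)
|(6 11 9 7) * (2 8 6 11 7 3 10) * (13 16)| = |(2 8 6 7 11 9 3 10)(13 16)| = 8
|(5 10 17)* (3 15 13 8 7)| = |(3 15 13 8 7)(5 10 17)| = 15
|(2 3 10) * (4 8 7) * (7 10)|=|(2 3 7 4 8 10)|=6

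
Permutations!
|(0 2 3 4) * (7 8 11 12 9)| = |(0 2 3 4)(7 8 11 12 9)| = 20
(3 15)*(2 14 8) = [0, 1, 14, 15, 4, 5, 6, 7, 2, 9, 10, 11, 12, 13, 8, 3] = (2 14 8)(3 15)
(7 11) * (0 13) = (0 13)(7 11) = [13, 1, 2, 3, 4, 5, 6, 11, 8, 9, 10, 7, 12, 0]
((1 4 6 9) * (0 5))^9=((0 5)(1 4 6 9))^9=(0 5)(1 4 6 9)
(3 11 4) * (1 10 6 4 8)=(1 10 6 4 3 11 8)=[0, 10, 2, 11, 3, 5, 4, 7, 1, 9, 6, 8]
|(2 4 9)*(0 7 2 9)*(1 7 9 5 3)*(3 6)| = |(0 9 5 6 3 1 7 2 4)| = 9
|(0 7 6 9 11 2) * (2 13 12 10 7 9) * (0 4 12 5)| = 30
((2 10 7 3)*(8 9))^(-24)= ((2 10 7 3)(8 9))^(-24)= (10)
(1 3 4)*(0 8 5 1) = (0 8 5 1 3 4) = [8, 3, 2, 4, 0, 1, 6, 7, 5]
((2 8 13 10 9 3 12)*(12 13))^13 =(2 8 12)(3 13 10 9)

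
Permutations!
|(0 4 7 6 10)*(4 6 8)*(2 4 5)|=|(0 6 10)(2 4 7 8 5)|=15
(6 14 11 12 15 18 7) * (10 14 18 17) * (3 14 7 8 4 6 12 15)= (3 14 11 15 17 10 7 12)(4 6 18 8)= [0, 1, 2, 14, 6, 5, 18, 12, 4, 9, 7, 15, 3, 13, 11, 17, 16, 10, 8]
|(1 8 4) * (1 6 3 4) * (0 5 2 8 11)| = |(0 5 2 8 1 11)(3 4 6)| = 6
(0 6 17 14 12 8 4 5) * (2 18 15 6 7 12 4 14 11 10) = (0 7 12 8 14 4 5)(2 18 15 6 17 11 10) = [7, 1, 18, 3, 5, 0, 17, 12, 14, 9, 2, 10, 8, 13, 4, 6, 16, 11, 15]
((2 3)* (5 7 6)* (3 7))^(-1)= ((2 7 6 5 3))^(-1)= (2 3 5 6 7)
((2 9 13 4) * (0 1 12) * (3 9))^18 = ((0 1 12)(2 3 9 13 4))^18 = (2 13 3 4 9)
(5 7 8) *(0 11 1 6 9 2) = [11, 6, 0, 3, 4, 7, 9, 8, 5, 2, 10, 1] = (0 11 1 6 9 2)(5 7 8)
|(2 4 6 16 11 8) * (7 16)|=7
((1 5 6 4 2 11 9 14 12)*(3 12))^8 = (1 3 9 2 6)(4 5 12 14 11)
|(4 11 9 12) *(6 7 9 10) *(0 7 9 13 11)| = 9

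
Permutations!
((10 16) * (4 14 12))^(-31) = ((4 14 12)(10 16))^(-31) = (4 12 14)(10 16)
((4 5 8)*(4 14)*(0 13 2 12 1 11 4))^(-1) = (0 14 8 5 4 11 1 12 2 13)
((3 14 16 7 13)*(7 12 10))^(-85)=(3 13 7 10 12 16 14)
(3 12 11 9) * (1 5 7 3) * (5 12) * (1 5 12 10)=(1 10)(3 12 11 9 5 7)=[0, 10, 2, 12, 4, 7, 6, 3, 8, 5, 1, 9, 11]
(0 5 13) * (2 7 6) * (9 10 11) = [5, 1, 7, 3, 4, 13, 2, 6, 8, 10, 11, 9, 12, 0] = (0 5 13)(2 7 6)(9 10 11)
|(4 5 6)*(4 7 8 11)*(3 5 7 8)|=7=|(3 5 6 8 11 4 7)|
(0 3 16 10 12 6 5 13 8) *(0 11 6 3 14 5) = [14, 1, 2, 16, 4, 13, 0, 7, 11, 9, 12, 6, 3, 8, 5, 15, 10] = (0 14 5 13 8 11 6)(3 16 10 12)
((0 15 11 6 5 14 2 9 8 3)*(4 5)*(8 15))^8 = (15)(0 3 8)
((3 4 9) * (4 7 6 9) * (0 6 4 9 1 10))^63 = (0 10 1 6)(3 9 4 7)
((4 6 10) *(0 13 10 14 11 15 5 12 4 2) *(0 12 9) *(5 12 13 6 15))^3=(15)(0 11)(5 6)(9 14)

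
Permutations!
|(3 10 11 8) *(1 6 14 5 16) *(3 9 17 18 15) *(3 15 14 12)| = 13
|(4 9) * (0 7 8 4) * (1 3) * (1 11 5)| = |(0 7 8 4 9)(1 3 11 5)| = 20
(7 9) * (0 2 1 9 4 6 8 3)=(0 2 1 9 7 4 6 8 3)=[2, 9, 1, 0, 6, 5, 8, 4, 3, 7]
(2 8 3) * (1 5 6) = [0, 5, 8, 2, 4, 6, 1, 7, 3] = (1 5 6)(2 8 3)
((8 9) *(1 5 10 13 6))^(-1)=(1 6 13 10 5)(8 9)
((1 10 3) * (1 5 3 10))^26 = (10)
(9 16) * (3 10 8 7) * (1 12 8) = (1 12 8 7 3 10)(9 16) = [0, 12, 2, 10, 4, 5, 6, 3, 7, 16, 1, 11, 8, 13, 14, 15, 9]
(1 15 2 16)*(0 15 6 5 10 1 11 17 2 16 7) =(0 15 16 11 17 2 7)(1 6 5 10) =[15, 6, 7, 3, 4, 10, 5, 0, 8, 9, 1, 17, 12, 13, 14, 16, 11, 2]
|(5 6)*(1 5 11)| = 4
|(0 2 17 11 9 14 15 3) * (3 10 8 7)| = |(0 2 17 11 9 14 15 10 8 7 3)| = 11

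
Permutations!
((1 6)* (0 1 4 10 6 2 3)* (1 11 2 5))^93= (0 11 2 3)(1 5)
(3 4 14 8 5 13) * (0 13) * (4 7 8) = [13, 1, 2, 7, 14, 0, 6, 8, 5, 9, 10, 11, 12, 3, 4] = (0 13 3 7 8 5)(4 14)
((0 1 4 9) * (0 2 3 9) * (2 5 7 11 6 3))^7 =(0 1 4)(3 9 5 7 11 6)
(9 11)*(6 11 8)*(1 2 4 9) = [0, 2, 4, 3, 9, 5, 11, 7, 6, 8, 10, 1] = (1 2 4 9 8 6 11)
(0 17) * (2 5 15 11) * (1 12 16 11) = (0 17)(1 12 16 11 2 5 15) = [17, 12, 5, 3, 4, 15, 6, 7, 8, 9, 10, 2, 16, 13, 14, 1, 11, 0]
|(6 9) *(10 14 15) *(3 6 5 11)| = 15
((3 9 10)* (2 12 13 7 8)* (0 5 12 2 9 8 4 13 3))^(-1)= (0 10 9 8 3 12 5)(4 7 13)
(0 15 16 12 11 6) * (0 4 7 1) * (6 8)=(0 15 16 12 11 8 6 4 7 1)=[15, 0, 2, 3, 7, 5, 4, 1, 6, 9, 10, 8, 11, 13, 14, 16, 12]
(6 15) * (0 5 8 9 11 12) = (0 5 8 9 11 12)(6 15) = [5, 1, 2, 3, 4, 8, 15, 7, 9, 11, 10, 12, 0, 13, 14, 6]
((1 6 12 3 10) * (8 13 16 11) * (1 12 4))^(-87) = (8 13 16 11)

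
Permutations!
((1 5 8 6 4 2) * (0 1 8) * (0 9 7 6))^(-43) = (0 5 7 4 8 1 9 6 2)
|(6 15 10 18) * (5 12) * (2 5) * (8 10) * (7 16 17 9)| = |(2 5 12)(6 15 8 10 18)(7 16 17 9)| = 60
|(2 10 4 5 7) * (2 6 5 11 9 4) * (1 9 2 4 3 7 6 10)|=8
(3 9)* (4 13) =(3 9)(4 13) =[0, 1, 2, 9, 13, 5, 6, 7, 8, 3, 10, 11, 12, 4]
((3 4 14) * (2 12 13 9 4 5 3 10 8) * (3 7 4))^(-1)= ((2 12 13 9 3 5 7 4 14 10 8))^(-1)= (2 8 10 14 4 7 5 3 9 13 12)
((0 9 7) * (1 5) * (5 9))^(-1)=((0 5 1 9 7))^(-1)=(0 7 9 1 5)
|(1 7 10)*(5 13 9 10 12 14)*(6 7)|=9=|(1 6 7 12 14 5 13 9 10)|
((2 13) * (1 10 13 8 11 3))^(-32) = ((1 10 13 2 8 11 3))^(-32) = (1 2 3 13 11 10 8)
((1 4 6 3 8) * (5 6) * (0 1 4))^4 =(3 6 5 4 8)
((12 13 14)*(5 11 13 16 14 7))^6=((5 11 13 7)(12 16 14))^6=(16)(5 13)(7 11)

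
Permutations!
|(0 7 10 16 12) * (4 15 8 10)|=8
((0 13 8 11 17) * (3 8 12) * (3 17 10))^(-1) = (0 17 12 13)(3 10 11 8)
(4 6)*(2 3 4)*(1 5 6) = [0, 5, 3, 4, 1, 6, 2] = (1 5 6 2 3 4)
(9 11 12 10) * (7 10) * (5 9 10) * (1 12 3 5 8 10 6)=(1 12 7 8 10 6)(3 5 9 11)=[0, 12, 2, 5, 4, 9, 1, 8, 10, 11, 6, 3, 7]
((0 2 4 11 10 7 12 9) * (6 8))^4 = (0 10)(2 7)(4 12)(9 11)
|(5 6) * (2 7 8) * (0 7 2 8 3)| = |(8)(0 7 3)(5 6)| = 6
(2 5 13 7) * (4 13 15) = [0, 1, 5, 3, 13, 15, 6, 2, 8, 9, 10, 11, 12, 7, 14, 4] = (2 5 15 4 13 7)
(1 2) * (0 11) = (0 11)(1 2) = [11, 2, 1, 3, 4, 5, 6, 7, 8, 9, 10, 0]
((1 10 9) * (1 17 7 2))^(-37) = (1 2 7 17 9 10) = ((1 10 9 17 7 2))^(-37)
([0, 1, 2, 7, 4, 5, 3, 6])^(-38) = [0, 1, 2, 7, 4, 5, 3, 6]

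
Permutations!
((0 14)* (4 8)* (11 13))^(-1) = (0 14)(4 8)(11 13)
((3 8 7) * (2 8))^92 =(8)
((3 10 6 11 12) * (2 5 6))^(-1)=((2 5 6 11 12 3 10))^(-1)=(2 10 3 12 11 6 5)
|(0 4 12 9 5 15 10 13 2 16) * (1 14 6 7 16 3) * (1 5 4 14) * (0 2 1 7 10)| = |(0 14 6 10 13 1 7 16 2 3 5 15)(4 12 9)| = 12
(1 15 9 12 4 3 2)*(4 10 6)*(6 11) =(1 15 9 12 10 11 6 4 3 2) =[0, 15, 1, 2, 3, 5, 4, 7, 8, 12, 11, 6, 10, 13, 14, 9]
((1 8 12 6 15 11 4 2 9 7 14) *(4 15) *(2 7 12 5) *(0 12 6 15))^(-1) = ((0 12 15 11)(1 8 5 2 9 6 4 7 14))^(-1) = (0 11 15 12)(1 14 7 4 6 9 2 5 8)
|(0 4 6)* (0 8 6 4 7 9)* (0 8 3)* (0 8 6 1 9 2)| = 15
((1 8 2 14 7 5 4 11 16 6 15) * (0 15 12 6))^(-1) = ((0 15 1 8 2 14 7 5 4 11 16)(6 12))^(-1) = (0 16 11 4 5 7 14 2 8 1 15)(6 12)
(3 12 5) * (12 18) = [0, 1, 2, 18, 4, 3, 6, 7, 8, 9, 10, 11, 5, 13, 14, 15, 16, 17, 12] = (3 18 12 5)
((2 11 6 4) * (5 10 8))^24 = (11)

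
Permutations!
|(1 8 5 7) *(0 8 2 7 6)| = |(0 8 5 6)(1 2 7)| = 12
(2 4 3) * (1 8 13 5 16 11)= [0, 8, 4, 2, 3, 16, 6, 7, 13, 9, 10, 1, 12, 5, 14, 15, 11]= (1 8 13 5 16 11)(2 4 3)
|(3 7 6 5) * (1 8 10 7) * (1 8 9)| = |(1 9)(3 8 10 7 6 5)| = 6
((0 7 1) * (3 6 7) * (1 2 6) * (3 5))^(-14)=(0 3)(1 5)(2 6 7)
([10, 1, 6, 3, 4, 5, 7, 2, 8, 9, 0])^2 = [0, 1, 7, 3, 4, 5, 2, 6, 8, 9, 10]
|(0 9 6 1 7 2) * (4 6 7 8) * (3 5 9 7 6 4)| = 6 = |(0 7 2)(1 8 3 5 9 6)|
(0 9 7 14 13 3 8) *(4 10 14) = [9, 1, 2, 8, 10, 5, 6, 4, 0, 7, 14, 11, 12, 3, 13] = (0 9 7 4 10 14 13 3 8)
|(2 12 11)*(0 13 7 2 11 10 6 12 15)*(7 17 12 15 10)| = |(0 13 17 12 7 2 10 6 15)| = 9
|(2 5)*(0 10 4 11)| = 4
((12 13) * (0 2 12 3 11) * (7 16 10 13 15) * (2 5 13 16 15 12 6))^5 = (2 6)(7 15)(10 16)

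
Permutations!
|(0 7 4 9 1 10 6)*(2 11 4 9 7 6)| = 14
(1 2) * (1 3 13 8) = (1 2 3 13 8) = [0, 2, 3, 13, 4, 5, 6, 7, 1, 9, 10, 11, 12, 8]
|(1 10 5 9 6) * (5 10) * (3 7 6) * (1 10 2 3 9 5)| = |(2 3 7 6 10)| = 5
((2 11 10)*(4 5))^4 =(2 11 10)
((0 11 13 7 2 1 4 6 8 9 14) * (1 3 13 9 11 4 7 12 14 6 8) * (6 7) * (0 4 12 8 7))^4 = ((0 12 14 4 7 2 3 13 8 11 9)(1 6))^4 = (0 7 8 12 2 11 14 3 9 4 13)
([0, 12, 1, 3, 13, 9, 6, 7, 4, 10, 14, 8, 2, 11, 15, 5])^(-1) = (1 2 12)(4 8 11 13)(5 15 14 10 9)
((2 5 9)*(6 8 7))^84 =(9)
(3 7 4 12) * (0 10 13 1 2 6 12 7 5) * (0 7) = [10, 2, 6, 5, 0, 7, 12, 4, 8, 9, 13, 11, 3, 1] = (0 10 13 1 2 6 12 3 5 7 4)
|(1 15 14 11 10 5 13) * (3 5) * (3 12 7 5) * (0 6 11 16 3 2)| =|(0 6 11 10 12 7 5 13 1 15 14 16 3 2)| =14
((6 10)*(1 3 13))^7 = ((1 3 13)(6 10))^7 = (1 3 13)(6 10)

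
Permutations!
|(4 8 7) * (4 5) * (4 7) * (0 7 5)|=|(0 7)(4 8)|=2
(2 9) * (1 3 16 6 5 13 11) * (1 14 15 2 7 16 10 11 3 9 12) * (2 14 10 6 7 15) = (1 9 15 14 2 12)(3 6 5 13)(7 16)(10 11) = [0, 9, 12, 6, 4, 13, 5, 16, 8, 15, 11, 10, 1, 3, 2, 14, 7]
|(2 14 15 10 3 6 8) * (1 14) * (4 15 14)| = |(1 4 15 10 3 6 8 2)| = 8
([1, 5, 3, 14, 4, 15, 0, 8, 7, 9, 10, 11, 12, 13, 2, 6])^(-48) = [5, 15, 2, 3, 4, 6, 1, 7, 8, 9, 10, 11, 12, 13, 14, 0]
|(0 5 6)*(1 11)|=6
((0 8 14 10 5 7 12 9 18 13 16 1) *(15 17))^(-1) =(0 1 16 13 18 9 12 7 5 10 14 8)(15 17)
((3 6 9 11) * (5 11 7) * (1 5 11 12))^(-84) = ((1 5 12)(3 6 9 7 11))^(-84) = (12)(3 6 9 7 11)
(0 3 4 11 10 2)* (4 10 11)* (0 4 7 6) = (11)(0 3 10 2 4 7 6) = [3, 1, 4, 10, 7, 5, 0, 6, 8, 9, 2, 11]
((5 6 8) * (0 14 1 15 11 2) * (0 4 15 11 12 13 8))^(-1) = ((0 14 1 11 2 4 15 12 13 8 5 6))^(-1) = (0 6 5 8 13 12 15 4 2 11 1 14)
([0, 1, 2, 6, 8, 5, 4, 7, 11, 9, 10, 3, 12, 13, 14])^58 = (14)(3 8 6 11 4)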